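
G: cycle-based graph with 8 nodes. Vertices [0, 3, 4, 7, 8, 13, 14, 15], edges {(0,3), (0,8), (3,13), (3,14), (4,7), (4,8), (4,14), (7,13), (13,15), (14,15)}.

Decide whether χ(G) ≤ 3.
A valid 3-coloring: color 1: [3, 4, 15]; color 2: [8, 13, 14]; color 3: [0, 7].
(χ(G) = 3 ≤ 3.)

Yes, G is 3-colorable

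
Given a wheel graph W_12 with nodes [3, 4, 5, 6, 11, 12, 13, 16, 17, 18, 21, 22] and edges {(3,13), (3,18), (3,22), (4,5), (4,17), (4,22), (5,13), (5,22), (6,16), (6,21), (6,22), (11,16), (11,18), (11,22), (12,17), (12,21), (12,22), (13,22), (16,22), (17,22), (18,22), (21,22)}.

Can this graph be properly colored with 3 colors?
Odd cycle [18, 3, 13, 5, 4, 17, 12, 21, 6, 16, 11] needs 3 colors (χ ≥ 3).
Vertex 22 is adjacent to every vertex of [3, 4, 5, 6, 11, 12, 13, 16, 17, 18, 21], which already need 3 colors among themselves, so 22 needs a new color (χ ≥ 4).
Hence χ(G) ≥ 4 > 3, so no proper 3-coloring exists.

No, G is not 3-colorable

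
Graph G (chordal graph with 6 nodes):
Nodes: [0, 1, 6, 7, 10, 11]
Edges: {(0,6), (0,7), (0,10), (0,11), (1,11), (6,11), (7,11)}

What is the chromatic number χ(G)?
χ(G) = 3

Clique number ω(G) = 3 (lower bound: χ ≥ ω).
The clique on [0, 6, 11] has size 3, forcing χ ≥ 3, and the coloring below uses 3 colors, so χ(G) = 3.
A valid 3-coloring: color 1: [0, 1]; color 2: [10, 11]; color 3: [6, 7].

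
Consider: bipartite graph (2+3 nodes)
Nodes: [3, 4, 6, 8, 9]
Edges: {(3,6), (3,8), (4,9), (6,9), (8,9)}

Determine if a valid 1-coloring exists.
Edge (8,9) forces its endpoints to differ, so 1 color is not enough.

No, G is not 1-colorable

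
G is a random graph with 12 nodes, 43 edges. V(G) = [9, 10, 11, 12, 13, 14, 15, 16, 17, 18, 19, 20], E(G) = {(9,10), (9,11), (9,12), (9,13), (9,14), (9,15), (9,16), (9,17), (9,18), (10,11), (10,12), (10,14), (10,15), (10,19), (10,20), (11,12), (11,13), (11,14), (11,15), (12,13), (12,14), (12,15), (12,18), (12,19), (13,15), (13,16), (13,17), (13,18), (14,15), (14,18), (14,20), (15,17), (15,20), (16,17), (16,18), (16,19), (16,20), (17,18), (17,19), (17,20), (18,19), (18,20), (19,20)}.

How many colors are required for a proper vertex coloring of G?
Clique number ω(G) = 6 (lower bound: χ ≥ ω).
The clique on [9, 10, 11, 12, 14, 15] has size 6, forcing χ ≥ 6, and the coloring below uses 6 colors, so χ(G) = 6.
A valid 6-coloring: color 1: [9, 20]; color 2: [15, 16]; color 3: [12, 17]; color 4: [13, 14, 19]; color 5: [11, 18]; color 6: [10].

χ(G) = 6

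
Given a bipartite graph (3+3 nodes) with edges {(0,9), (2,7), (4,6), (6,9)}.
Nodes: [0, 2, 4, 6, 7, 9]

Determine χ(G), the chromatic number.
χ(G) = 2

Clique number ω(G) = 2 (lower bound: χ ≥ ω).
The graph is bipartite (no odd cycle), so 2 colors suffice: χ(G) = 2.
A valid 2-coloring: color 1: [0, 6, 7]; color 2: [2, 4, 9].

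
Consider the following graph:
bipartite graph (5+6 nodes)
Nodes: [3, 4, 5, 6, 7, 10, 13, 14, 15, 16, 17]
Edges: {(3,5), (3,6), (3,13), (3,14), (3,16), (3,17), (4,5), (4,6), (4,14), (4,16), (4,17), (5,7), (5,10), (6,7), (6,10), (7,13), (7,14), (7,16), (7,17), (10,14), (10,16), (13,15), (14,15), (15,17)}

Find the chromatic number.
χ(G) = 2

Clique number ω(G) = 2 (lower bound: χ ≥ ω).
The graph is bipartite (no odd cycle), so 2 colors suffice: χ(G) = 2.
A valid 2-coloring: color 1: [3, 4, 7, 10, 15]; color 2: [5, 6, 13, 14, 16, 17].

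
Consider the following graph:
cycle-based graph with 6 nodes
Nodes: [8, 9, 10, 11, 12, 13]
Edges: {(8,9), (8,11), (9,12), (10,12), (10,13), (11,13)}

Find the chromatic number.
χ(G) = 2

Clique number ω(G) = 2 (lower bound: χ ≥ ω).
The graph is bipartite (no odd cycle), so 2 colors suffice: χ(G) = 2.
A valid 2-coloring: color 1: [8, 12, 13]; color 2: [9, 10, 11].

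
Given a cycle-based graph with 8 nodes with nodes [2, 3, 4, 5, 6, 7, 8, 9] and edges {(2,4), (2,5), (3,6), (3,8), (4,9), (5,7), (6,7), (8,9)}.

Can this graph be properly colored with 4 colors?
A valid 4-coloring: color 1: [4, 5, 6, 8]; color 2: [2, 3, 7, 9].
(χ(G) = 2 ≤ 4.)

Yes, G is 4-colorable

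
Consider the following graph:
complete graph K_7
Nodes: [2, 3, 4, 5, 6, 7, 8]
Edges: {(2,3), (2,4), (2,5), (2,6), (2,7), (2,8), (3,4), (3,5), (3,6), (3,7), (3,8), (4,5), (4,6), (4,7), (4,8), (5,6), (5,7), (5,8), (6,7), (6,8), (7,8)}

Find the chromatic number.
Clique number ω(G) = 7 (lower bound: χ ≥ ω).
The clique on [2, 3, 4, 5, 6, 7, 8] has size 7, forcing χ ≥ 7, and the coloring below uses 7 colors, so χ(G) = 7.
A valid 7-coloring: color 1: [8]; color 2: [5]; color 3: [7]; color 4: [6]; color 5: [3]; color 6: [2]; color 7: [4].

χ(G) = 7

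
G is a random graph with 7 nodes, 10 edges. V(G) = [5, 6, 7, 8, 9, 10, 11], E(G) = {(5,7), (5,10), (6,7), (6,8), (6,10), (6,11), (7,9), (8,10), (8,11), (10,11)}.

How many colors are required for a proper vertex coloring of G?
χ(G) = 4

Clique number ω(G) = 4 (lower bound: χ ≥ ω).
The clique on [6, 8, 10, 11] has size 4, forcing χ ≥ 4, and the coloring below uses 4 colors, so χ(G) = 4.
A valid 4-coloring: color 1: [5, 6, 9]; color 2: [7, 10]; color 3: [11]; color 4: [8].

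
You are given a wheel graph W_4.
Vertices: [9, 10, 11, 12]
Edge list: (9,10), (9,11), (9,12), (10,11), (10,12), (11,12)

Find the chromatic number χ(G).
χ(G) = 4

Clique number ω(G) = 4 (lower bound: χ ≥ ω).
The clique on [9, 10, 11, 12] has size 4, forcing χ ≥ 4, and the coloring below uses 4 colors, so χ(G) = 4.
A valid 4-coloring: color 1: [10]; color 2: [9]; color 3: [12]; color 4: [11].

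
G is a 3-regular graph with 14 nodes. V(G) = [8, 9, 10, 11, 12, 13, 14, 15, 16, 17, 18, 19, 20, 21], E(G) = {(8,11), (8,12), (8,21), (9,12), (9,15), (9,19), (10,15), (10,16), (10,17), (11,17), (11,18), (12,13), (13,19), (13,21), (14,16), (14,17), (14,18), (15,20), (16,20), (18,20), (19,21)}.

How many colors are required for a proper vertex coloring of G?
Clique number ω(G) = 3 (lower bound: χ ≥ ω).
The clique on [13, 19, 21] has size 3, forcing χ ≥ 3, and the coloring below uses 3 colors, so χ(G) = 3.
A valid 3-coloring: color 1: [9, 10, 11, 13, 14, 20]; color 2: [12, 15, 16, 17, 18, 21]; color 3: [8, 19].

χ(G) = 3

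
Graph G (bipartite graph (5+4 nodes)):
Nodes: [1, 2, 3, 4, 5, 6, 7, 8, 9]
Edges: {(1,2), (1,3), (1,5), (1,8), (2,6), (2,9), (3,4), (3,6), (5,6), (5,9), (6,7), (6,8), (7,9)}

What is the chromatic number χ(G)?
χ(G) = 2

Clique number ω(G) = 2 (lower bound: χ ≥ ω).
The graph is bipartite (no odd cycle), so 2 colors suffice: χ(G) = 2.
A valid 2-coloring: color 1: [1, 4, 6, 9]; color 2: [2, 3, 5, 7, 8].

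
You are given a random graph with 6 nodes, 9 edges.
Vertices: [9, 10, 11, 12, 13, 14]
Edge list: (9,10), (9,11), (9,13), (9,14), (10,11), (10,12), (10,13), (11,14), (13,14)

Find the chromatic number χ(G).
Clique number ω(G) = 3 (lower bound: χ ≥ ω).
The clique on [9, 10, 11] has size 3, forcing χ ≥ 3, and the coloring below uses 3 colors, so χ(G) = 3.
A valid 3-coloring: color 1: [10, 14]; color 2: [9, 12]; color 3: [11, 13].

χ(G) = 3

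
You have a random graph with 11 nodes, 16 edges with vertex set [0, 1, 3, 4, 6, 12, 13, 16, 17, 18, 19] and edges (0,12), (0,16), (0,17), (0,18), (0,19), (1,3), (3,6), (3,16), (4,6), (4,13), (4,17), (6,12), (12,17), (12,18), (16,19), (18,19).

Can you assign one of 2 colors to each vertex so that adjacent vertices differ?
No, G is not 2-colorable

The clique on vertices [0, 16, 19] has size 3 > 2, so it alone needs 3 colors.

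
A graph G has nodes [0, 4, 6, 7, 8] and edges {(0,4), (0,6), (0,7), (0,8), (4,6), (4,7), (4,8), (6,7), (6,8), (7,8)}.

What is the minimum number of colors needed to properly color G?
Clique number ω(G) = 5 (lower bound: χ ≥ ω).
The clique on [0, 4, 6, 7, 8] has size 5, forcing χ ≥ 5, and the coloring below uses 5 colors, so χ(G) = 5.
A valid 5-coloring: color 1: [7]; color 2: [6]; color 3: [0]; color 4: [8]; color 5: [4].

χ(G) = 5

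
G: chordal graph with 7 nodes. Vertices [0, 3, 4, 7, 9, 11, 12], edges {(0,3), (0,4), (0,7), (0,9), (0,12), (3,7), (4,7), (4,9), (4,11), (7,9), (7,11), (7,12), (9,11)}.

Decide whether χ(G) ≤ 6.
A valid 6-coloring: color 1: [7]; color 2: [0, 11]; color 3: [3, 9, 12]; color 4: [4].
(χ(G) = 4 ≤ 6.)

Yes, G is 6-colorable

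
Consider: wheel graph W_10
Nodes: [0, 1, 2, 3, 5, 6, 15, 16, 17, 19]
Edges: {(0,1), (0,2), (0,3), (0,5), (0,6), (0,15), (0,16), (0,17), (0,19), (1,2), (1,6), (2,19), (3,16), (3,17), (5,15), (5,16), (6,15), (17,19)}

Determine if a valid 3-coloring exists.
No, G is not 3-colorable

Odd cycle [16, 3, 17, 19, 2, 1, 6, 15, 5] needs 3 colors (χ ≥ 3).
Vertex 0 is adjacent to every vertex of [1, 2, 3, 5, 6, 15, 16, 17, 19], which already need 3 colors among themselves, so 0 needs a new color (χ ≥ 4).
Hence χ(G) ≥ 4 > 3, so no proper 3-coloring exists.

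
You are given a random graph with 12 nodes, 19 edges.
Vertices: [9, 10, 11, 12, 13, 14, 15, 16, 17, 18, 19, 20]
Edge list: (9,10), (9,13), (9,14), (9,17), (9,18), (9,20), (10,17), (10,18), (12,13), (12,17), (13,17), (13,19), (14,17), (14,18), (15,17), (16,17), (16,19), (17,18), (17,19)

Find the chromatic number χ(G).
Clique number ω(G) = 4 (lower bound: χ ≥ ω).
The clique on [9, 10, 17, 18] has size 4, forcing χ ≥ 4, and the coloring below uses 4 colors, so χ(G) = 4.
A valid 4-coloring: color 1: [11, 17, 20]; color 2: [9, 12, 15, 19]; color 3: [13, 16, 18]; color 4: [10, 14].

χ(G) = 4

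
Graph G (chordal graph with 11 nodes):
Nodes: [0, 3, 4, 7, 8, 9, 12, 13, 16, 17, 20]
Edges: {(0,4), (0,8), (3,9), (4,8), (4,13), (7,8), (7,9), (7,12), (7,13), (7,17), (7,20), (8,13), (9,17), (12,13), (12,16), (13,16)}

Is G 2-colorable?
The clique on vertices [0, 4, 8] has size 3 > 2, so it alone needs 3 colors.

No, G is not 2-colorable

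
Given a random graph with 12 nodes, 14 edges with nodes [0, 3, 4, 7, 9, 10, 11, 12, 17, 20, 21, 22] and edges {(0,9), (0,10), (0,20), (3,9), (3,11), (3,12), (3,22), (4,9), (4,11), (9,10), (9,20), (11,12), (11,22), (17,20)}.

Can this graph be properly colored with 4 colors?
A valid 4-coloring: color 1: [7, 9, 11, 17, 21]; color 2: [3, 4, 10, 20]; color 3: [0, 12, 22].
(χ(G) = 3 ≤ 4.)

Yes, G is 4-colorable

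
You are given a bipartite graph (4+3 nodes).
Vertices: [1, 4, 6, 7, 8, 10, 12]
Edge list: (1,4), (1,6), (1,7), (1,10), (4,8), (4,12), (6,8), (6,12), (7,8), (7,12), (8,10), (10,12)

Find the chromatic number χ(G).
Clique number ω(G) = 2 (lower bound: χ ≥ ω).
The graph is bipartite (no odd cycle), so 2 colors suffice: χ(G) = 2.
A valid 2-coloring: color 1: [1, 8, 12]; color 2: [4, 6, 7, 10].

χ(G) = 2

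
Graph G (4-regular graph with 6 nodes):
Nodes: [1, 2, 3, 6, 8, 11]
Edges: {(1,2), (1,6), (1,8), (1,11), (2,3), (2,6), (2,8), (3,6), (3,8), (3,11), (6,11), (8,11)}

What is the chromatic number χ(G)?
χ(G) = 3

Clique number ω(G) = 3 (lower bound: χ ≥ ω).
The clique on [1, 2, 8] has size 3, forcing χ ≥ 3, and the coloring below uses 3 colors, so χ(G) = 3.
A valid 3-coloring: color 1: [2, 11]; color 2: [1, 3]; color 3: [6, 8].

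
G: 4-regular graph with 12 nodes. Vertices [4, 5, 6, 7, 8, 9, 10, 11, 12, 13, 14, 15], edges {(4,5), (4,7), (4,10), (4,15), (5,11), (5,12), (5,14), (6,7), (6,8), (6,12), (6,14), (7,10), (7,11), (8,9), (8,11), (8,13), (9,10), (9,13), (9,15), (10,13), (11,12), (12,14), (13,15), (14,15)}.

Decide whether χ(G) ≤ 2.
The clique on vertices [4, 7, 10] has size 3 > 2, so it alone needs 3 colors.

No, G is not 2-colorable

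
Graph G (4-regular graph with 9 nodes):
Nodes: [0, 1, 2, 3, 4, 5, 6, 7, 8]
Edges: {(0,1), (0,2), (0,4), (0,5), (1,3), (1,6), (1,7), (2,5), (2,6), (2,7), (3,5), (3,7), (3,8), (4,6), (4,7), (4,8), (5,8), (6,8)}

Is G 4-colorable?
A valid 4-coloring: color 1: [1, 4, 5]; color 2: [0, 3, 6]; color 3: [7, 8]; color 4: [2].
(χ(G) = 4 ≤ 4.)

Yes, G is 4-colorable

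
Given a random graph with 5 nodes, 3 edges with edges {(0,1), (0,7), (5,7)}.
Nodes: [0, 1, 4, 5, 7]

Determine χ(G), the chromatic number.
Clique number ω(G) = 2 (lower bound: χ ≥ ω).
The graph is bipartite (no odd cycle), so 2 colors suffice: χ(G) = 2.
A valid 2-coloring: color 1: [1, 4, 7]; color 2: [0, 5].

χ(G) = 2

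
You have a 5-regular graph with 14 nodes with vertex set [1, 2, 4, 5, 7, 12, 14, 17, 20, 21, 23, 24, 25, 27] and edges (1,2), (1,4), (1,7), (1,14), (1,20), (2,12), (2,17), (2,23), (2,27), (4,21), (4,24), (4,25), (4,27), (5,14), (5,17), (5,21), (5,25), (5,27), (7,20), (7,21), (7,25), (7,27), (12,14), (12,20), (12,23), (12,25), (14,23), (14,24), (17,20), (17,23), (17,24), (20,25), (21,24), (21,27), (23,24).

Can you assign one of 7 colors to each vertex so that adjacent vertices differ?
Yes, G is 7-colorable

A valid 7-coloring: color 1: [2, 5, 20, 24]; color 2: [1, 21, 23, 25]; color 3: [4, 7, 14, 17]; color 4: [12, 27].
(χ(G) = 4 ≤ 7.)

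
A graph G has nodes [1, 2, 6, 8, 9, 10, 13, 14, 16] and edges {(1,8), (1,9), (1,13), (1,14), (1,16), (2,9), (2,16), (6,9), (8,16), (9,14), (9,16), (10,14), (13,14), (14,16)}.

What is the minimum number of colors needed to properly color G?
Clique number ω(G) = 4 (lower bound: χ ≥ ω).
The clique on [1, 9, 14, 16] has size 4, forcing χ ≥ 4, and the coloring below uses 4 colors, so χ(G) = 4.
A valid 4-coloring: color 1: [6, 10, 13, 16]; color 2: [8, 9]; color 3: [1, 2]; color 4: [14].

χ(G) = 4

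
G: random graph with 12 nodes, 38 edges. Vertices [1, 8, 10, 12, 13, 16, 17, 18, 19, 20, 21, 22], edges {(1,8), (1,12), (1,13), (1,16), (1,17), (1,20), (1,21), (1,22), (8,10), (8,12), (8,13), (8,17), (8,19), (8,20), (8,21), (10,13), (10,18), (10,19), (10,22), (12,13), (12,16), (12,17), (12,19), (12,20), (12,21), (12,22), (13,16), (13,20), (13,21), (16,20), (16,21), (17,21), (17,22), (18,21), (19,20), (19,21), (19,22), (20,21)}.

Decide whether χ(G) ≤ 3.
The clique on vertices [1, 8, 12, 13, 20, 21] has size 6 > 3, so it alone needs 6 colors.

No, G is not 3-colorable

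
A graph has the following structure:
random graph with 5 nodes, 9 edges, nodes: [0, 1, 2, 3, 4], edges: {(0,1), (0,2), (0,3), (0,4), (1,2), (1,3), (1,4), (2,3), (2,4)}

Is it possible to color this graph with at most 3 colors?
The clique on vertices [0, 1, 2, 3] has size 4 > 3, so it alone needs 4 colors.

No, G is not 3-colorable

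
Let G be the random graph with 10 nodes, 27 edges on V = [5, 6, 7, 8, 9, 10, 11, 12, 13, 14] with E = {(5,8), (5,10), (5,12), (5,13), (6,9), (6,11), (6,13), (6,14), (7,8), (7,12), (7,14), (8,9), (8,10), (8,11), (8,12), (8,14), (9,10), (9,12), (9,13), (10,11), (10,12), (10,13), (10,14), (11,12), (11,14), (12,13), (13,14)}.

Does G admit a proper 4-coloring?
A valid 4-coloring: color 1: [6, 7, 10]; color 2: [8, 13]; color 3: [12, 14]; color 4: [5, 9, 11].
(χ(G) = 4 ≤ 4.)

Yes, G is 4-colorable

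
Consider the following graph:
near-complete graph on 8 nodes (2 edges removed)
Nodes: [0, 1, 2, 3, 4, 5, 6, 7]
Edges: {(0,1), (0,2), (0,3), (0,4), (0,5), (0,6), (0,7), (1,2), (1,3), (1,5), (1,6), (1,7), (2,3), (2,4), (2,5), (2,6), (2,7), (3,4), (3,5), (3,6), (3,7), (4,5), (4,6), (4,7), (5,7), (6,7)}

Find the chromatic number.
Clique number ω(G) = 6 (lower bound: χ ≥ ω).
The clique on [0, 1, 2, 3, 5, 7] has size 6, forcing χ ≥ 6, and the coloring below uses 6 colors, so χ(G) = 6.
A valid 6-coloring: color 1: [0]; color 2: [3]; color 3: [2]; color 4: [7]; color 5: [1, 4]; color 6: [5, 6].

χ(G) = 6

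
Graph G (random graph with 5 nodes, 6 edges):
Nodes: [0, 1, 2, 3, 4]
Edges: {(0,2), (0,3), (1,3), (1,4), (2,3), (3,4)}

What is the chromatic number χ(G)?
Clique number ω(G) = 3 (lower bound: χ ≥ ω).
The clique on [0, 2, 3] has size 3, forcing χ ≥ 3, and the coloring below uses 3 colors, so χ(G) = 3.
A valid 3-coloring: color 1: [3]; color 2: [0, 4]; color 3: [1, 2].

χ(G) = 3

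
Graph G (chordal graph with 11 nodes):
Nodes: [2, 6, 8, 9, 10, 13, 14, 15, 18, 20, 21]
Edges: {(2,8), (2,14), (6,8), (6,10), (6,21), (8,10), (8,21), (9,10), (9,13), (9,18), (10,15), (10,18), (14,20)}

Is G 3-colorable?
Yes, G is 3-colorable

A valid 3-coloring: color 1: [2, 10, 13, 20, 21]; color 2: [8, 9, 14, 15]; color 3: [6, 18].
(χ(G) = 3 ≤ 3.)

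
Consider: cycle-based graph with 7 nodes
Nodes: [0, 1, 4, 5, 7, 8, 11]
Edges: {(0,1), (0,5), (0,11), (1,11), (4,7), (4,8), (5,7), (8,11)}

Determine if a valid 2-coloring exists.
No, G is not 2-colorable

The clique on vertices [0, 1, 11] has size 3 > 2, so it alone needs 3 colors.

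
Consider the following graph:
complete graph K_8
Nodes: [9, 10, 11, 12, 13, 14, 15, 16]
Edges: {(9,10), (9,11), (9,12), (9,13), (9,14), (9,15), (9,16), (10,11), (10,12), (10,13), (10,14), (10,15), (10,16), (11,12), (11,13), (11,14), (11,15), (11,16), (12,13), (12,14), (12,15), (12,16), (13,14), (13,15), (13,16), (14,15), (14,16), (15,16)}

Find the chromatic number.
Clique number ω(G) = 8 (lower bound: χ ≥ ω).
The clique on [9, 10, 11, 12, 13, 14, 15, 16] has size 8, forcing χ ≥ 8, and the coloring below uses 8 colors, so χ(G) = 8.
A valid 8-coloring: color 1: [13]; color 2: [12]; color 3: [9]; color 4: [11]; color 5: [14]; color 6: [10]; color 7: [15]; color 8: [16].

χ(G) = 8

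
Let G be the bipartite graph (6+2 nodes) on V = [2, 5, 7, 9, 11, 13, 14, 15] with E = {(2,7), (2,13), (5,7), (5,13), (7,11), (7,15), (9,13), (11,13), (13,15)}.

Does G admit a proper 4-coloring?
A valid 4-coloring: color 1: [7, 13, 14]; color 2: [2, 5, 9, 11, 15].
(χ(G) = 2 ≤ 4.)

Yes, G is 4-colorable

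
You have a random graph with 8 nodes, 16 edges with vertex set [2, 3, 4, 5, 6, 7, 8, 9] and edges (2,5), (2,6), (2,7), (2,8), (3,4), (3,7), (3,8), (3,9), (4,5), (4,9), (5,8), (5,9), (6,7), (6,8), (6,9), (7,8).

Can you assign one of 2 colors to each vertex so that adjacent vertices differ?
No, G is not 2-colorable

The clique on vertices [2, 6, 7, 8] has size 4 > 2, so it alone needs 4 colors.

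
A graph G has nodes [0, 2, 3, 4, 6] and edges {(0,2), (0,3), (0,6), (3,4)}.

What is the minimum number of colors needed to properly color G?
Clique number ω(G) = 2 (lower bound: χ ≥ ω).
The graph is bipartite (no odd cycle), so 2 colors suffice: χ(G) = 2.
A valid 2-coloring: color 1: [0, 4]; color 2: [2, 3, 6].

χ(G) = 2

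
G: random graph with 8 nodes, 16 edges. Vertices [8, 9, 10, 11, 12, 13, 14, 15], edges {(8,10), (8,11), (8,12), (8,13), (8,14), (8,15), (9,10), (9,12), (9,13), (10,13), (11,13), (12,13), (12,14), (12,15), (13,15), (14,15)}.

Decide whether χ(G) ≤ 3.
No, G is not 3-colorable

The clique on vertices [8, 12, 13, 15] has size 4 > 3, so it alone needs 4 colors.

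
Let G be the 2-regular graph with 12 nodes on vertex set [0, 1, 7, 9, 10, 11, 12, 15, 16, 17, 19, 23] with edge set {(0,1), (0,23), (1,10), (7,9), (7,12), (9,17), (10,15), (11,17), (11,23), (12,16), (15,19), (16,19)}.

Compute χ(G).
χ(G) = 2

Clique number ω(G) = 2 (lower bound: χ ≥ ω).
The graph is bipartite (no odd cycle), so 2 colors suffice: χ(G) = 2.
A valid 2-coloring: color 1: [0, 9, 10, 11, 12, 19]; color 2: [1, 7, 15, 16, 17, 23].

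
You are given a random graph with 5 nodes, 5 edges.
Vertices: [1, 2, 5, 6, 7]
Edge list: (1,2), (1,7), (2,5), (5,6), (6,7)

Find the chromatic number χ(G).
χ(G) = 3

Clique number ω(G) = 2 (lower bound: χ ≥ ω).
Odd cycle [6, 5, 2, 1, 7] needs 3 colors (χ ≥ 3).
The coloring below uses 3 colors, so χ(G) = 3.
A valid 3-coloring: color 1: [1, 6]; color 2: [5, 7]; color 3: [2].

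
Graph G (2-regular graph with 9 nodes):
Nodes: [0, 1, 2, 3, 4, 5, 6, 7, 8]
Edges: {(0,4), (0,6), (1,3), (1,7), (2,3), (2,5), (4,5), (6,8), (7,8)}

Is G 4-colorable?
Yes, G is 4-colorable

A valid 4-coloring: color 1: [1, 2, 4, 8]; color 2: [0, 3, 5, 7]; color 3: [6].
(χ(G) = 3 ≤ 4.)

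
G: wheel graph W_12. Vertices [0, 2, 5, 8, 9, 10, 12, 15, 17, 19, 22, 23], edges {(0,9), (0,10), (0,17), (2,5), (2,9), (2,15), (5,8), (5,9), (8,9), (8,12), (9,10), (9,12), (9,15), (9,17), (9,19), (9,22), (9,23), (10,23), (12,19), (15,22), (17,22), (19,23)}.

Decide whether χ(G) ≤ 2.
No, G is not 2-colorable

The clique on vertices [0, 9, 17] has size 3 > 2, so it alone needs 3 colors.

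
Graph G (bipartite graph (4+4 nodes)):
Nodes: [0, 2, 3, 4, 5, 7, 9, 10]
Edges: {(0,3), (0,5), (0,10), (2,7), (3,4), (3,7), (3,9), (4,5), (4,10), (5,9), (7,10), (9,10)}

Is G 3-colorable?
A valid 3-coloring: color 1: [2, 3, 5, 10]; color 2: [0, 4, 7, 9].
(χ(G) = 2 ≤ 3.)

Yes, G is 3-colorable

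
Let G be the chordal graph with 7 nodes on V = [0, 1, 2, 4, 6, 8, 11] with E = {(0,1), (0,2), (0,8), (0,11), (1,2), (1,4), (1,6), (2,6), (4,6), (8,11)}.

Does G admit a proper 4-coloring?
Yes, G is 4-colorable

A valid 4-coloring: color 1: [1, 8]; color 2: [0, 6]; color 3: [2, 4, 11].
(χ(G) = 3 ≤ 4.)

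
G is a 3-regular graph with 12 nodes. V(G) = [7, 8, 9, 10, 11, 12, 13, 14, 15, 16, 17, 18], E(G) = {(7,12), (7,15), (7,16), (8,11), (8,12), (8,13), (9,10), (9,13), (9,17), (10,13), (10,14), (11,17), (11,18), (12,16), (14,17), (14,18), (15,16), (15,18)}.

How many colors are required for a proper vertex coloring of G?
χ(G) = 3

Clique number ω(G) = 3 (lower bound: χ ≥ ω).
The clique on [7, 12, 16] has size 3, forcing χ ≥ 3, and the coloring below uses 3 colors, so χ(G) = 3.
A valid 3-coloring: color 1: [8, 10, 16, 17, 18]; color 2: [7, 9, 11, 14]; color 3: [12, 13, 15].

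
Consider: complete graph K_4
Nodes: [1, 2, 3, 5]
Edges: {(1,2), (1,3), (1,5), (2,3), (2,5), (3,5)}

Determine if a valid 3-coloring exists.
No, G is not 3-colorable

The clique on vertices [1, 2, 3, 5] has size 4 > 3, so it alone needs 4 colors.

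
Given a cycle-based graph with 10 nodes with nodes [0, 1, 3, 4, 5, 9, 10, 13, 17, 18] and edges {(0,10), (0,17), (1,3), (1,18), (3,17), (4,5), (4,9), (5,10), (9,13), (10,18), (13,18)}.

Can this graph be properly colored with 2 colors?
Yes, G is 2-colorable

A valid 2-coloring: color 1: [1, 4, 10, 13, 17]; color 2: [0, 3, 5, 9, 18].
(χ(G) = 2 ≤ 2.)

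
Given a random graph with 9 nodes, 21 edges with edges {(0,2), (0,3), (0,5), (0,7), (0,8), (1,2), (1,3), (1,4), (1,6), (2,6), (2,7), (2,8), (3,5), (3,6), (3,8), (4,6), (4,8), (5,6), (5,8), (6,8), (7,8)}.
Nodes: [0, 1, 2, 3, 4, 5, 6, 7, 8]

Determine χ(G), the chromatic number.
Clique number ω(G) = 4 (lower bound: χ ≥ ω).
The clique on [0, 2, 7, 8] has size 4, forcing χ ≥ 4, and the coloring below uses 4 colors, so χ(G) = 4.
A valid 4-coloring: color 1: [1, 8]; color 2: [0, 6]; color 3: [3, 4, 7]; color 4: [2, 5].

χ(G) = 4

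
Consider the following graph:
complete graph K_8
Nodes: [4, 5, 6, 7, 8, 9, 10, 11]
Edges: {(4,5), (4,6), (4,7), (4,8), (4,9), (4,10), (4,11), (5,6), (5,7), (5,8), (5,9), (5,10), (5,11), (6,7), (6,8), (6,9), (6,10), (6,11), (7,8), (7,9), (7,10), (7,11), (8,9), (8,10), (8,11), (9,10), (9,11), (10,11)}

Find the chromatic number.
Clique number ω(G) = 8 (lower bound: χ ≥ ω).
The clique on [4, 5, 6, 7, 8, 9, 10, 11] has size 8, forcing χ ≥ 8, and the coloring below uses 8 colors, so χ(G) = 8.
A valid 8-coloring: color 1: [10]; color 2: [6]; color 3: [11]; color 4: [7]; color 5: [5]; color 6: [4]; color 7: [8]; color 8: [9].

χ(G) = 8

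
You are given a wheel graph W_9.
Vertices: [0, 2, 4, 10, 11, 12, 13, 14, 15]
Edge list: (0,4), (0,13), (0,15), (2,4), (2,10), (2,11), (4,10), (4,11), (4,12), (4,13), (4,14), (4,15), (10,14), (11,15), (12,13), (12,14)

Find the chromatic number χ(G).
Clique number ω(G) = 3 (lower bound: χ ≥ ω).
The clique on [0, 4, 13] has size 3, forcing χ ≥ 3, and the coloring below uses 3 colors, so χ(G) = 3.
A valid 3-coloring: color 1: [4]; color 2: [0, 10, 11, 12]; color 3: [2, 13, 14, 15].

χ(G) = 3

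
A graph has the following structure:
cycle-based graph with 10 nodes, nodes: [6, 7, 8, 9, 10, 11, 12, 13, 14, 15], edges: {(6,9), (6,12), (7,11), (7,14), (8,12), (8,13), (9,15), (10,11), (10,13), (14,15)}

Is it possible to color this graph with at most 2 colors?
A valid 2-coloring: color 1: [9, 11, 12, 13, 14]; color 2: [6, 7, 8, 10, 15].
(χ(G) = 2 ≤ 2.)

Yes, G is 2-colorable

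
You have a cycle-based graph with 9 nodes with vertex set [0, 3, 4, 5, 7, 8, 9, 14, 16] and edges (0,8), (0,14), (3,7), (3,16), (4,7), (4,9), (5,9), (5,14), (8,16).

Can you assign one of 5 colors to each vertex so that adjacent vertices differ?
Yes, G is 5-colorable

A valid 5-coloring: color 1: [0, 7, 9, 16]; color 2: [3, 4, 5, 8]; color 3: [14].
(χ(G) = 3 ≤ 5.)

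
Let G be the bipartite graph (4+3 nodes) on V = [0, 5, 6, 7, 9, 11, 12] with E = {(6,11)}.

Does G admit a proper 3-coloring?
Yes, G is 3-colorable

A valid 3-coloring: color 1: [0, 5, 6, 7, 9, 12]; color 2: [11].
(χ(G) = 2 ≤ 3.)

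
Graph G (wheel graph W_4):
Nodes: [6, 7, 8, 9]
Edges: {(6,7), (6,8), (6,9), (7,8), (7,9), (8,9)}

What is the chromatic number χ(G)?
Clique number ω(G) = 4 (lower bound: χ ≥ ω).
The clique on [6, 7, 8, 9] has size 4, forcing χ ≥ 4, and the coloring below uses 4 colors, so χ(G) = 4.
A valid 4-coloring: color 1: [8]; color 2: [6]; color 3: [9]; color 4: [7].

χ(G) = 4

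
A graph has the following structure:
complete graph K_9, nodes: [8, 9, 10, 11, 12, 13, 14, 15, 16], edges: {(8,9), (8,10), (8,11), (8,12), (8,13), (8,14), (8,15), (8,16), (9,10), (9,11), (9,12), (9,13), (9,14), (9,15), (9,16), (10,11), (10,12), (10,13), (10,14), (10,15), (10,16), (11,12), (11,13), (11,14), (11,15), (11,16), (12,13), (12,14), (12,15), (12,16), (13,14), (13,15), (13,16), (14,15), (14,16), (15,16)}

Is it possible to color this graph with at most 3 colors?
No, G is not 3-colorable

The clique on vertices [8, 9, 10, 11, 12, 13, 14, 15, 16] has size 9 > 3, so it alone needs 9 colors.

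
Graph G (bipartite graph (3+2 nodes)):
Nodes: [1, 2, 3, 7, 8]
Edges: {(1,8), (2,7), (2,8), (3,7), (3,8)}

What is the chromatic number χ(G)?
χ(G) = 2

Clique number ω(G) = 2 (lower bound: χ ≥ ω).
The graph is bipartite (no odd cycle), so 2 colors suffice: χ(G) = 2.
A valid 2-coloring: color 1: [7, 8]; color 2: [1, 2, 3].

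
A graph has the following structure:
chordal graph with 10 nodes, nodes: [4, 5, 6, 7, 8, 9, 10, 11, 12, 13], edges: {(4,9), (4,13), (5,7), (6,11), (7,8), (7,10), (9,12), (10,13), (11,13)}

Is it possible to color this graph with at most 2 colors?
Yes, G is 2-colorable

A valid 2-coloring: color 1: [6, 7, 9, 13]; color 2: [4, 5, 8, 10, 11, 12].
(χ(G) = 2 ≤ 2.)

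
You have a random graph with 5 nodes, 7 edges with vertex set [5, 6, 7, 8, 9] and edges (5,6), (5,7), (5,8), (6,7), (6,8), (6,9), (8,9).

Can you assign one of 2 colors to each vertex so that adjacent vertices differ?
The clique on vertices [6, 8, 9] has size 3 > 2, so it alone needs 3 colors.

No, G is not 2-colorable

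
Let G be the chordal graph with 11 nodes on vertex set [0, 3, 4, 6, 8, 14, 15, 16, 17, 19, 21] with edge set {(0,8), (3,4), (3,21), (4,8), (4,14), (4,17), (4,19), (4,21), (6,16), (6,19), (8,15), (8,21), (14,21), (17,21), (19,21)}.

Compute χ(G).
Clique number ω(G) = 3 (lower bound: χ ≥ ω).
The clique on [3, 4, 21] has size 3, forcing χ ≥ 3, and the coloring below uses 3 colors, so χ(G) = 3.
A valid 3-coloring: color 1: [0, 4, 6, 15]; color 2: [16, 21]; color 3: [3, 8, 14, 17, 19].

χ(G) = 3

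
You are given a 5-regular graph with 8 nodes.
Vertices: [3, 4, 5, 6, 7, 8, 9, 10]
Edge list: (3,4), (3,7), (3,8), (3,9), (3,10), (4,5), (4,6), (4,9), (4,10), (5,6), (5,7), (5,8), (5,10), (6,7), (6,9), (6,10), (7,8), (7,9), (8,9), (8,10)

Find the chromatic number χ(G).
χ(G) = 4

Clique number ω(G) = 4 (lower bound: χ ≥ ω).
The clique on [3, 7, 8, 9] has size 4, forcing χ ≥ 4, and the coloring below uses 4 colors, so χ(G) = 4.
A valid 4-coloring: color 1: [7, 10]; color 2: [3, 6]; color 3: [4, 8]; color 4: [5, 9].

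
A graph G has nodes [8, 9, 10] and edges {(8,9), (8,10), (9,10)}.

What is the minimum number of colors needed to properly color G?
Clique number ω(G) = 3 (lower bound: χ ≥ ω).
The clique on [8, 9, 10] has size 3, forcing χ ≥ 3, and the coloring below uses 3 colors, so χ(G) = 3.
A valid 3-coloring: color 1: [10]; color 2: [9]; color 3: [8].

χ(G) = 3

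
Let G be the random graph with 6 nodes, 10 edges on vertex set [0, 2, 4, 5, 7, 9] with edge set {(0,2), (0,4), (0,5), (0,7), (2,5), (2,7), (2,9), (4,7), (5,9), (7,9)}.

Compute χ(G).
χ(G) = 3

Clique number ω(G) = 3 (lower bound: χ ≥ ω).
The clique on [0, 2, 5] has size 3, forcing χ ≥ 3, and the coloring below uses 3 colors, so χ(G) = 3.
A valid 3-coloring: color 1: [5, 7]; color 2: [2, 4]; color 3: [0, 9].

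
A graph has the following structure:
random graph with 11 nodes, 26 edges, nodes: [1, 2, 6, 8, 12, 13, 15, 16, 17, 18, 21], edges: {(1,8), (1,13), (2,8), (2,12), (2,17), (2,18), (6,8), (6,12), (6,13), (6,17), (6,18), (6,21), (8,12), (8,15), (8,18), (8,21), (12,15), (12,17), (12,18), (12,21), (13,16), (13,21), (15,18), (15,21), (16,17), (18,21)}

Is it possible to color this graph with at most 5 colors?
A valid 5-coloring: color 1: [12, 13]; color 2: [8, 17]; color 3: [1, 2, 6, 15, 16]; color 4: [18]; color 5: [21].
(χ(G) = 5 ≤ 5.)

Yes, G is 5-colorable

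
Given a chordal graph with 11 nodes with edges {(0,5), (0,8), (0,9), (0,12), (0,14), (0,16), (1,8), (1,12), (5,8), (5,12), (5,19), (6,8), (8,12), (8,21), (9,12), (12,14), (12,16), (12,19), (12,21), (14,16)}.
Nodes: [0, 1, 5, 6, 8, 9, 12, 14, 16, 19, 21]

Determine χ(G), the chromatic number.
Clique number ω(G) = 4 (lower bound: χ ≥ ω).
The clique on [0, 12, 14, 16] has size 4, forcing χ ≥ 4, and the coloring below uses 4 colors, so χ(G) = 4.
A valid 4-coloring: color 1: [6, 12]; color 2: [0, 1, 19, 21]; color 3: [8, 9, 14]; color 4: [5, 16].

χ(G) = 4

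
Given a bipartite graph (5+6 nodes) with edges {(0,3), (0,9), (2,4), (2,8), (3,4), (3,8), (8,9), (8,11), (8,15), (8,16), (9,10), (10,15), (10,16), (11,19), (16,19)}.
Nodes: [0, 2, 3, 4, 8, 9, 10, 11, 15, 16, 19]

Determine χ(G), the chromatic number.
χ(G) = 2

Clique number ω(G) = 2 (lower bound: χ ≥ ω).
The graph is bipartite (no odd cycle), so 2 colors suffice: χ(G) = 2.
A valid 2-coloring: color 1: [0, 4, 8, 10, 19]; color 2: [2, 3, 9, 11, 15, 16].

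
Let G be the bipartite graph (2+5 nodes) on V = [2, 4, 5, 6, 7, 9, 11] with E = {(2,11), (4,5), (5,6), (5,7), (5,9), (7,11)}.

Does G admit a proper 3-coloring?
A valid 3-coloring: color 1: [5, 11]; color 2: [2, 4, 6, 7, 9].
(χ(G) = 2 ≤ 3.)

Yes, G is 3-colorable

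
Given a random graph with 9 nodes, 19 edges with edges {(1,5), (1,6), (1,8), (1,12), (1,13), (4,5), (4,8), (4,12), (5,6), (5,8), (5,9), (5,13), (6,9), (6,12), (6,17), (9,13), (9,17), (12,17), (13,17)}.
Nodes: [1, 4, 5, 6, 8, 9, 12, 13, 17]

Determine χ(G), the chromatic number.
Clique number ω(G) = 3 (lower bound: χ ≥ ω).
Odd cycle [9, 17, 12, 1, 5] needs 3 colors (χ ≥ 3).
Vertex 6 is adjacent to every vertex of [1, 5, 9, 12, 17], which already need 3 colors among themselves, so 6 needs a new color (χ ≥ 4).
The coloring below uses 4 colors, so χ(G) = 4.
A valid 4-coloring: color 1: [5, 12]; color 2: [1, 4, 9]; color 3: [6, 8, 13]; color 4: [17].

χ(G) = 4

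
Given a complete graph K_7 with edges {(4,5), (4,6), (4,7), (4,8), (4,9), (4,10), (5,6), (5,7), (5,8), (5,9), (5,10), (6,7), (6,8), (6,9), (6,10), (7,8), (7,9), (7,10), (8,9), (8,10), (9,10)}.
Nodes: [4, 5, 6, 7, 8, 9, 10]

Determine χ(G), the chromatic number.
χ(G) = 7

Clique number ω(G) = 7 (lower bound: χ ≥ ω).
The clique on [4, 5, 6, 7, 8, 9, 10] has size 7, forcing χ ≥ 7, and the coloring below uses 7 colors, so χ(G) = 7.
A valid 7-coloring: color 1: [6]; color 2: [9]; color 3: [7]; color 4: [5]; color 5: [10]; color 6: [4]; color 7: [8].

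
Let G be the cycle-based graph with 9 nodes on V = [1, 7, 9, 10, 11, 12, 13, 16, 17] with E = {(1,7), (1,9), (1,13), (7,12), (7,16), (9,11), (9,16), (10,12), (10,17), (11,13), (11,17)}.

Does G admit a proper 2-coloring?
No, G is not 2-colorable

Odd cycle [10, 17, 11, 13, 1, 7, 12] needs 3 colors (χ ≥ 3).
Hence χ(G) ≥ 3 > 2, so no proper 2-coloring exists.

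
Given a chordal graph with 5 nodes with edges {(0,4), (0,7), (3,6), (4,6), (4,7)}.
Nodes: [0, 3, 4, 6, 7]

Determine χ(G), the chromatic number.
Clique number ω(G) = 3 (lower bound: χ ≥ ω).
The clique on [0, 4, 7] has size 3, forcing χ ≥ 3, and the coloring below uses 3 colors, so χ(G) = 3.
A valid 3-coloring: color 1: [3, 4]; color 2: [6, 7]; color 3: [0].

χ(G) = 3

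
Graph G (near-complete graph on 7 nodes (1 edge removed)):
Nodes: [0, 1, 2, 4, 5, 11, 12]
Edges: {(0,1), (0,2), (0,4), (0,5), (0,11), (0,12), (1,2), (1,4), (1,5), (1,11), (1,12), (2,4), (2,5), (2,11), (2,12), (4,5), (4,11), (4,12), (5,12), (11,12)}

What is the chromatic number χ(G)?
χ(G) = 6

Clique number ω(G) = 6 (lower bound: χ ≥ ω).
The clique on [0, 1, 2, 4, 11, 12] has size 6, forcing χ ≥ 6, and the coloring below uses 6 colors, so χ(G) = 6.
A valid 6-coloring: color 1: [1]; color 2: [0]; color 3: [12]; color 4: [4]; color 5: [2]; color 6: [5, 11].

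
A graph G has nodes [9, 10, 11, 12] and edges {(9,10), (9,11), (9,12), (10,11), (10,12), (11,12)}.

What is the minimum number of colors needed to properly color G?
χ(G) = 4

Clique number ω(G) = 4 (lower bound: χ ≥ ω).
The clique on [9, 10, 11, 12] has size 4, forcing χ ≥ 4, and the coloring below uses 4 colors, so χ(G) = 4.
A valid 4-coloring: color 1: [12]; color 2: [11]; color 3: [9]; color 4: [10].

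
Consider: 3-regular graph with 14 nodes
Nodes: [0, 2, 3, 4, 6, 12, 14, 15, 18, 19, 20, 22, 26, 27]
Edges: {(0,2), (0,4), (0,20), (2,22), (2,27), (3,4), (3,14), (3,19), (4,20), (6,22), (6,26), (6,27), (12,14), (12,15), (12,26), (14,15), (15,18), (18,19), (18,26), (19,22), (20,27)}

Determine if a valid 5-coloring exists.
A valid 5-coloring: color 1: [0, 14, 18, 22, 27]; color 2: [2, 4, 15, 19, 26]; color 3: [3, 6, 12, 20].
(χ(G) = 3 ≤ 5.)

Yes, G is 5-colorable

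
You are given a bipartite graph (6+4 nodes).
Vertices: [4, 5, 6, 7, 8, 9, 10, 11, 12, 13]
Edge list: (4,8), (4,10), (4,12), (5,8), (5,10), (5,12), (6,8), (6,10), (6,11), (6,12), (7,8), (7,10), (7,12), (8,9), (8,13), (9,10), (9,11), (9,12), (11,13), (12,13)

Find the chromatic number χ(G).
Clique number ω(G) = 2 (lower bound: χ ≥ ω).
The graph is bipartite (no odd cycle), so 2 colors suffice: χ(G) = 2.
A valid 2-coloring: color 1: [8, 10, 11, 12]; color 2: [4, 5, 6, 7, 9, 13].

χ(G) = 2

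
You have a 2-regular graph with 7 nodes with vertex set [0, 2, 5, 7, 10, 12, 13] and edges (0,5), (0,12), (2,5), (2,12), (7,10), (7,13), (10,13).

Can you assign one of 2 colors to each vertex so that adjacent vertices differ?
The clique on vertices [7, 10, 13] has size 3 > 2, so it alone needs 3 colors.

No, G is not 2-colorable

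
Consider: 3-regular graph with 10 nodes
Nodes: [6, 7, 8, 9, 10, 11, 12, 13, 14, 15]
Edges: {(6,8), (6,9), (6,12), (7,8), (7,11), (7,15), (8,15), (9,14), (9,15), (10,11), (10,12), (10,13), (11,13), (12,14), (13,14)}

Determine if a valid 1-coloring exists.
No, G is not 1-colorable

The clique on vertices [7, 8, 15] has size 3 > 1, so it alone needs 3 colors.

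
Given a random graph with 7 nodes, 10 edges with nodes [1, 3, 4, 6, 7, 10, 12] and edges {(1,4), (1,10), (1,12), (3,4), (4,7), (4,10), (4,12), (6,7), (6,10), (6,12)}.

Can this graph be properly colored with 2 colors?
No, G is not 2-colorable

The clique on vertices [1, 4, 10] has size 3 > 2, so it alone needs 3 colors.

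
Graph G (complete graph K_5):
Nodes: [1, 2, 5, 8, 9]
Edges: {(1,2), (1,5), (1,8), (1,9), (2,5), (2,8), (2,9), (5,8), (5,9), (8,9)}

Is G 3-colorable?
The clique on vertices [1, 2, 5, 8, 9] has size 5 > 3, so it alone needs 5 colors.

No, G is not 3-colorable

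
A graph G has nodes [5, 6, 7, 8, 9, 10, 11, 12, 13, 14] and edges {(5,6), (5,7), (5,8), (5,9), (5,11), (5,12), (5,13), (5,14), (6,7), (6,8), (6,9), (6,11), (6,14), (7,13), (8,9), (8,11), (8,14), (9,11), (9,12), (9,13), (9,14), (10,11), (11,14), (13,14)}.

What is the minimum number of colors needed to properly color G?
Clique number ω(G) = 6 (lower bound: χ ≥ ω).
The clique on [5, 6, 8, 9, 11, 14] has size 6, forcing χ ≥ 6, and the coloring below uses 6 colors, so χ(G) = 6.
A valid 6-coloring: color 1: [5, 10]; color 2: [7, 9]; color 3: [11, 12, 13]; color 4: [14]; color 5: [6]; color 6: [8].

χ(G) = 6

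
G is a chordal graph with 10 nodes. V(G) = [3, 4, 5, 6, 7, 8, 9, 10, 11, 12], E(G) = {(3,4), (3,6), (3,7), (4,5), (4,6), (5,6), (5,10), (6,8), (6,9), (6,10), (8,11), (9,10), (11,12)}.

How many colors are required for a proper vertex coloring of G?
Clique number ω(G) = 3 (lower bound: χ ≥ ω).
The clique on [6, 9, 10] has size 3, forcing χ ≥ 3, and the coloring below uses 3 colors, so χ(G) = 3.
A valid 3-coloring: color 1: [6, 7, 11]; color 2: [3, 5, 8, 9, 12]; color 3: [4, 10].

χ(G) = 3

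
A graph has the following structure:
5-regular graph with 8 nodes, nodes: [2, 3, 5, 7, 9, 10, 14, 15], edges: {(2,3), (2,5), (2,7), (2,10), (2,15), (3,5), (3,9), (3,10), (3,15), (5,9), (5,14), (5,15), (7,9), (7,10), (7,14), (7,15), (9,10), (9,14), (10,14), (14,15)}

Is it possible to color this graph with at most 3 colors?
No, G is not 3-colorable

The clique on vertices [7, 9, 10, 14] has size 4 > 3, so it alone needs 4 colors.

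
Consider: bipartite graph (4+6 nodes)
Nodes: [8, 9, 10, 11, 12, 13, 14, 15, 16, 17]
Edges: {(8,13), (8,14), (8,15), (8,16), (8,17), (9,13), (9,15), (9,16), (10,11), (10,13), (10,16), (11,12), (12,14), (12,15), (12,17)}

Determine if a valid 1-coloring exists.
Edge (8,13) forces its endpoints to differ, so 1 color is not enough.

No, G is not 1-colorable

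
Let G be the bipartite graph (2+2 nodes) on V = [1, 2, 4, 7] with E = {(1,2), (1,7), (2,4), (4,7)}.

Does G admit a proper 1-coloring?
No, G is not 1-colorable

Edge (1,2) forces its endpoints to differ, so 1 color is not enough.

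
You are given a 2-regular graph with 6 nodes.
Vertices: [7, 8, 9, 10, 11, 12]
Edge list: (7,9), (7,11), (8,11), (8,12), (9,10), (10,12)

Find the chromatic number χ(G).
Clique number ω(G) = 2 (lower bound: χ ≥ ω).
The graph is bipartite (no odd cycle), so 2 colors suffice: χ(G) = 2.
A valid 2-coloring: color 1: [9, 11, 12]; color 2: [7, 8, 10].

χ(G) = 2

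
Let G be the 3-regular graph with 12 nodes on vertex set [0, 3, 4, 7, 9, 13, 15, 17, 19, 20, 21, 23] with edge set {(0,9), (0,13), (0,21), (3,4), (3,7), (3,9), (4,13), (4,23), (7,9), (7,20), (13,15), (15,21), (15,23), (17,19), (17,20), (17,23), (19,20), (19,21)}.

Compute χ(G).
χ(G) = 3

Clique number ω(G) = 3 (lower bound: χ ≥ ω).
The clique on [3, 7, 9] has size 3, forcing χ ≥ 3, and the coloring below uses 3 colors, so χ(G) = 3.
A valid 3-coloring: color 1: [9, 13, 20, 21, 23]; color 2: [0, 4, 7, 15, 19]; color 3: [3, 17].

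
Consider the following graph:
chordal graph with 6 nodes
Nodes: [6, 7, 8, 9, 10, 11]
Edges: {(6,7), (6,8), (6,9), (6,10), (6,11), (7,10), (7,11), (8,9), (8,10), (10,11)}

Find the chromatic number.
χ(G) = 4

Clique number ω(G) = 4 (lower bound: χ ≥ ω).
The clique on [6, 7, 10, 11] has size 4, forcing χ ≥ 4, and the coloring below uses 4 colors, so χ(G) = 4.
A valid 4-coloring: color 1: [6]; color 2: [9, 10]; color 3: [8, 11]; color 4: [7].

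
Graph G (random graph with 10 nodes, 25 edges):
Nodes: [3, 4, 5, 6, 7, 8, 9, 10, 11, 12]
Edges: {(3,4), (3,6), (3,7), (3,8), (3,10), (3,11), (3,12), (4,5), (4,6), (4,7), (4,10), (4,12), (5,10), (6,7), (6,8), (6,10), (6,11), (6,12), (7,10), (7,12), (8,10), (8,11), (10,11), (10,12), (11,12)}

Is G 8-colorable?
A valid 8-coloring: color 1: [9, 10]; color 2: [5, 6]; color 3: [3]; color 4: [4, 11]; color 5: [8, 12]; color 6: [7].
(χ(G) = 6 ≤ 8.)

Yes, G is 8-colorable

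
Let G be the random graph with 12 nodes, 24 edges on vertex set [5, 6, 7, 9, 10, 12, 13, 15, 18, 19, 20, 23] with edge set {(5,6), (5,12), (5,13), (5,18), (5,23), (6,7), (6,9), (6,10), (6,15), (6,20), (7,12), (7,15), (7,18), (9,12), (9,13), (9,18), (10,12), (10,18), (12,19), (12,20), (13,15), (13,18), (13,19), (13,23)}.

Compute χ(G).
Clique number ω(G) = 3 (lower bound: χ ≥ ω).
The clique on [6, 7, 15] has size 3, forcing χ ≥ 3, and the coloring below uses 3 colors, so χ(G) = 3.
A valid 3-coloring: color 1: [6, 12, 13]; color 2: [5, 7, 9, 10, 19, 20]; color 3: [15, 18, 23].

χ(G) = 3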